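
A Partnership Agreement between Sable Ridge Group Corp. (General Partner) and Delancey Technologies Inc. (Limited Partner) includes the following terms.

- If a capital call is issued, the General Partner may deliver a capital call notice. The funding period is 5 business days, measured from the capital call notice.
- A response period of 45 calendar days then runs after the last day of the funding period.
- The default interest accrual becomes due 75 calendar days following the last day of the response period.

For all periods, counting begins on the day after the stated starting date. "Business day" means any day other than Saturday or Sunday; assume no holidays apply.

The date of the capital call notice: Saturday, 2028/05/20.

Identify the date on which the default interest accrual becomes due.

The last day of the funding period: 5 business days after Saturday, 2028/05/20, skipping weekends — May 22, May 23, May 24, May 25, May 26 — lands on Friday, 2028/05/26.
The last day of the response period: 45 calendar days after 2028/05/26 is 2028/07/10.
Adding 75 calendar days to 2028/07/10 gives 2028/09/23, which is the date on which the default interest accrual becomes due.

2028/09/23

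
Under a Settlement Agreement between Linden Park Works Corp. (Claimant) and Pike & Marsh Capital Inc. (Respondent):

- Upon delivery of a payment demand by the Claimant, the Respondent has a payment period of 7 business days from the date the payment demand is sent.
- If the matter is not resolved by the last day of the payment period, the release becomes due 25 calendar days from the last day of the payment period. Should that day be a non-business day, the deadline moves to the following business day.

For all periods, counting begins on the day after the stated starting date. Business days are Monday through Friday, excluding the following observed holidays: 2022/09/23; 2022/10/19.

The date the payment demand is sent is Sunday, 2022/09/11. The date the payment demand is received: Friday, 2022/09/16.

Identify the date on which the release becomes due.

The last day of the payment period: 7 business days after Sunday, 2022/09/11, skipping weekends — Sep 12, Sep 13, Sep 14, Sep 15, Sep 16, Sep 19, Sep 20 — lands on Tuesday, 2022/09/20.
Adding 25 calendar days to 2022/09/20 gives 2022/10/15, which is the date on which the release becomes due. That falls on a Saturday, so it rolls to the next business day, Monday, 2022/10/17.

2022/10/17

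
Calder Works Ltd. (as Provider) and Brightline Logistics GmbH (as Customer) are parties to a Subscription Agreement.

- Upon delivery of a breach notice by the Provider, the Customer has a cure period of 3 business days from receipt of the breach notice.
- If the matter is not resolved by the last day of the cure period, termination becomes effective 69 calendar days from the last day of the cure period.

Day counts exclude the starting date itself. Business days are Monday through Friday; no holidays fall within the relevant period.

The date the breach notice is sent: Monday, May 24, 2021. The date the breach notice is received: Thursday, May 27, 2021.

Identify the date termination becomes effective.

August 9, 2021

The last day of the cure period: counting 3 business days from Thursday, May 27, 2021 (May 28, May 31, Jun 1, skipping weekends) reaches Tuesday, June 1, 2021.
Adding 69 calendar days to June 1, 2021 gives August 9, 2021, which is the date termination becomes effective.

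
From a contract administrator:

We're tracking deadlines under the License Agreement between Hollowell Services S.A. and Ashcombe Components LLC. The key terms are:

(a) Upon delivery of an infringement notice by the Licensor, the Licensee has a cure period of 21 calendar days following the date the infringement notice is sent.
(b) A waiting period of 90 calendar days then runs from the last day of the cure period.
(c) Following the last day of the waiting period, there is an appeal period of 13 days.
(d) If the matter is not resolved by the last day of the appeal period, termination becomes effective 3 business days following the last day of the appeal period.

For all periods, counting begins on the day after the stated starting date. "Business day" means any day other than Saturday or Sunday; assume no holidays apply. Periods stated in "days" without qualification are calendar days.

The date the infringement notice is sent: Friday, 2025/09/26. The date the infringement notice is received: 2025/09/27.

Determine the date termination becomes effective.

2026/02/02

The last day of the cure period: 2025/09/26 + 21 days = 2025/10/17.
The last day of the waiting period: 2025/10/17 + 90 days = 2026/01/15.
The last day of the appeal period: 2026/01/15 + 13 days = 2026/01/28.
The date termination becomes effective: counting 3 business days from Wednesday, 2026/01/28 (Jan 29, Jan 30, Feb 2, skipping weekends) reaches Monday, 2026/02/02.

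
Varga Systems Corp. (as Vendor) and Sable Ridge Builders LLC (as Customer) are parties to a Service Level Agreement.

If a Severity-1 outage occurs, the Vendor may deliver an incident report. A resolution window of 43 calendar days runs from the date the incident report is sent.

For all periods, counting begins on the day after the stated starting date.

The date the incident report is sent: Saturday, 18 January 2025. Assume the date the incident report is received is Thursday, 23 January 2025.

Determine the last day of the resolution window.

2 March 2025

The last day of the resolution window: 18 January 2025 + 43 days = 2 March 2025.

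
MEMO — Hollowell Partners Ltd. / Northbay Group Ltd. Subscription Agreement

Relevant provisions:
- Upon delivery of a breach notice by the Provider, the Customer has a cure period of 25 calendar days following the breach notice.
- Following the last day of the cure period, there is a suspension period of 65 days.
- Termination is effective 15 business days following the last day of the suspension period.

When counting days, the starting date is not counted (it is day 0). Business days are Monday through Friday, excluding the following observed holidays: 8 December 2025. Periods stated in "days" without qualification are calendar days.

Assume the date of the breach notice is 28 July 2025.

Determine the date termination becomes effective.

14 November 2025

The last day of the cure period: 28 July 2025 + 25 days = 22 August 2025.
The last day of the suspension period: 22 August 2025 + 65 days = 26 October 2025.
The date termination becomes effective: counting 15 business days from Sunday, 26 October 2025 (Oct 27, Oct 28, Oct 29, Oct 30, …, Nov 12, Nov 13, Nov 14, skipping weekends) reaches Friday, 14 November 2025.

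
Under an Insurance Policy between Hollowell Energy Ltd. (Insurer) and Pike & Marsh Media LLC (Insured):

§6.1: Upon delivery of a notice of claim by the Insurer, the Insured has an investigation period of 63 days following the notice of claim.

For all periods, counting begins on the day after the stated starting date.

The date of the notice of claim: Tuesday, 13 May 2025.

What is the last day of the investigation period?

The last day of the investigation period: 13 May 2025 + 63 days = 15 July 2025.

15 July 2025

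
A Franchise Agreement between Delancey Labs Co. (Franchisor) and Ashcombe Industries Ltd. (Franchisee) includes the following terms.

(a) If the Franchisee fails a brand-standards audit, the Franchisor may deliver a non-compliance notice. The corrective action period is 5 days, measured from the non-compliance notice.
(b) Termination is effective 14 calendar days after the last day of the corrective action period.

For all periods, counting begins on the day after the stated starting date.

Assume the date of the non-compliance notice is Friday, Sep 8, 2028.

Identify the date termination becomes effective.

Sep 27, 2028

Adding 5 calendar days to Sep 8, 2028 gives Sep 13, 2028, which is the last day of the corrective action period.
The date termination becomes effective: Sep 13, 2028 + 14 days = Sep 27, 2028.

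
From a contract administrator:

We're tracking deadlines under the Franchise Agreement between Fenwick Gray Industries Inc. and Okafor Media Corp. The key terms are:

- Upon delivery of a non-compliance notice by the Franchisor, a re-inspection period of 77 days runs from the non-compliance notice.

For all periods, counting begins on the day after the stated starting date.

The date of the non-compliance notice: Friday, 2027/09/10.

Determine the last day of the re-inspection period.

2027/11/26

The last day of the re-inspection period: 2027/09/10 + 77 days = 2027/11/26.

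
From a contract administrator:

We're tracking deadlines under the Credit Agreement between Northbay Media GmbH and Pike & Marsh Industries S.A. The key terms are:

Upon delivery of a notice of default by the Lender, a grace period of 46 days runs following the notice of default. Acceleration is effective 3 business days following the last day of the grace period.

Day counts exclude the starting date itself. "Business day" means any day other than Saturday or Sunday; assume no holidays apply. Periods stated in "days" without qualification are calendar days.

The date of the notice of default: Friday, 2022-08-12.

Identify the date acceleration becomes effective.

Adding 46 calendar days to 2022-08-12 gives 2022-09-27, which is the last day of the grace period.
The date acceleration becomes effective: counting 3 business days from Tuesday, 2022-09-27 (Sep 28, Sep 29, Sep 30, skipping weekends) reaches Friday, 2022-09-30.

2022-09-30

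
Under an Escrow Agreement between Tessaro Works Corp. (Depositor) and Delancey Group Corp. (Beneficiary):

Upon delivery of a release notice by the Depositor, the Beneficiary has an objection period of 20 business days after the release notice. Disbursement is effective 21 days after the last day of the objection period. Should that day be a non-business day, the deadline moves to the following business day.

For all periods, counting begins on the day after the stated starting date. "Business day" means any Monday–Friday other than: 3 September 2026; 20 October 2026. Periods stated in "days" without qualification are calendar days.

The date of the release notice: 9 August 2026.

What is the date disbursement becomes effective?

28 September 2026

The last day of the objection period: 20 business days after Sunday, 9 August 2026, skipping weekends and the listed holiday on Sep 3 — Aug 10, Aug 11, Aug 12, Aug 13, …, Sep 2, Sep 4, Sep 7 — lands on Monday, 7 September 2026.
Adding 21 calendar days to 7 September 2026 gives 28 September 2026, which is the date disbursement becomes effective. 28 September 2026 is a Monday and is not a listed holiday, so no roll-forward applies.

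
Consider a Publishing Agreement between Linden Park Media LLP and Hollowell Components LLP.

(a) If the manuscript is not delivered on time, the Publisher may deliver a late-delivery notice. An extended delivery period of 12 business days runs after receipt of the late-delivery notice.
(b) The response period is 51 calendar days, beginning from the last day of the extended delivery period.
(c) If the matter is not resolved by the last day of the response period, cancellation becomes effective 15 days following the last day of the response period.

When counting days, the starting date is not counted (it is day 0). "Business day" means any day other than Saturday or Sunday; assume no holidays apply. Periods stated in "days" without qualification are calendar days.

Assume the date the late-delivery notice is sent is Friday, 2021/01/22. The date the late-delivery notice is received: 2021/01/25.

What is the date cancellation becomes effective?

From Monday, 2021/01/25, 12 business days (Jan 26, Jan 27, Jan 28, Jan 29, …, Feb 8, Feb 9, Feb 10, skipping weekends) brings us to Wednesday, 2021/02/10, which is the last day of the extended delivery period.
The last day of the response period: 51 calendar days after 2021/02/10 is 2021/04/02.
The date cancellation becomes effective: 15 calendar days after 2021/04/02 is 2021/04/17.

2021/04/17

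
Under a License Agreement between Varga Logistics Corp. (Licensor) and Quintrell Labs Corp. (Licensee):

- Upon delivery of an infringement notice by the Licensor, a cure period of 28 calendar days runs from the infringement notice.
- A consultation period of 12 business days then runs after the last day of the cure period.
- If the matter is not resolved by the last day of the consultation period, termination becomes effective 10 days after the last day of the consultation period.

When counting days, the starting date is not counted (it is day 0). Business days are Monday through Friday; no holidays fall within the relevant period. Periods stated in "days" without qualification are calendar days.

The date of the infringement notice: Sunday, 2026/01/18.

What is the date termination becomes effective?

The last day of the cure period: 28 calendar days after 2026/01/18 is 2026/02/15.
The last day of the consultation period: 12 business days after Sunday, 2026/02/15, skipping weekends — Feb 16, Feb 17, Feb 18, Feb 19, …, Feb 27, Mar 2, Mar 3 — lands on Tuesday, 2026/03/03.
Adding 10 calendar days to 2026/03/03 gives 2026/03/13, which is the date termination becomes effective.

2026/03/13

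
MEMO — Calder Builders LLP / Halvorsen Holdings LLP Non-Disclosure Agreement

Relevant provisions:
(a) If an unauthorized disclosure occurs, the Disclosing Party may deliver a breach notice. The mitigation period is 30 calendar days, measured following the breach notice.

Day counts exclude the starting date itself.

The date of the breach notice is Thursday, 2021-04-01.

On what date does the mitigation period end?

Adding 30 calendar days to 2021-04-01 gives 2021-05-01, which is the last day of the mitigation period.

2021-05-01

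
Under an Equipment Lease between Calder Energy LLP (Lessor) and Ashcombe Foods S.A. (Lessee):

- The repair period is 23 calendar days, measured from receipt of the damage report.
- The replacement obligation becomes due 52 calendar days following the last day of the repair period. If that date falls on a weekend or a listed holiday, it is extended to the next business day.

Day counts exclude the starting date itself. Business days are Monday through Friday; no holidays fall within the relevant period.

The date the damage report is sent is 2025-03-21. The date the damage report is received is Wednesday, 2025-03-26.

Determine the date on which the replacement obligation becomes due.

2025-06-09

The last day of the repair period: 2025-03-26 + 23 days = 2025-04-18.
The date on which the replacement obligation becomes due: 52 calendar days after 2025-04-18 is 2025-06-09. 2025-06-09 is a Monday, so no roll-forward applies.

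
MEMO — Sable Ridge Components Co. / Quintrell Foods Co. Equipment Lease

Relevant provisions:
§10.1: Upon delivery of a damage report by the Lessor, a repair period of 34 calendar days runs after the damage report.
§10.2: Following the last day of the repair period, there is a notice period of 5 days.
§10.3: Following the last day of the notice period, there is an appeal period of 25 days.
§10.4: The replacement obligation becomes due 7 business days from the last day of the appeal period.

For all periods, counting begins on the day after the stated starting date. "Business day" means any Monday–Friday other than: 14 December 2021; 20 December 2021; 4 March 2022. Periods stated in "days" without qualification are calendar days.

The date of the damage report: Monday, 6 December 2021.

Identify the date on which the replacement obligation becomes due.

17 February 2022

Adding 34 calendar days to 6 December 2021 gives 9 January 2022, which is the last day of the repair period.
The last day of the notice period: 9 January 2022 + 5 days = 14 January 2022.
The last day of the appeal period: 25 calendar days after 14 January 2022 is 8 February 2022.
The date on which the replacement obligation becomes due: 7 business days after Tuesday, 8 February 2022, skipping weekends — Feb 9, Feb 10, Feb 11, Feb 14, Feb 15, Feb 16, Feb 17 — lands on Thursday, 17 February 2022.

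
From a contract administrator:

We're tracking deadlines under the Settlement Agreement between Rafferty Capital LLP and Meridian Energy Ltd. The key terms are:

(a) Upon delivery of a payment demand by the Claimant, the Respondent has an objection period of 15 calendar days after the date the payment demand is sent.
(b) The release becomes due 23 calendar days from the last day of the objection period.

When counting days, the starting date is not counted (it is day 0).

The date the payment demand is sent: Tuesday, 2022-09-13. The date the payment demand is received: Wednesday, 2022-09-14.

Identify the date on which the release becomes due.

Adding 15 calendar days to 2022-09-13 gives 2022-09-28, which is the last day of the objection period.
The date on which the release becomes due: 23 calendar days after 2022-09-28 is 2022-10-21.

2022-10-21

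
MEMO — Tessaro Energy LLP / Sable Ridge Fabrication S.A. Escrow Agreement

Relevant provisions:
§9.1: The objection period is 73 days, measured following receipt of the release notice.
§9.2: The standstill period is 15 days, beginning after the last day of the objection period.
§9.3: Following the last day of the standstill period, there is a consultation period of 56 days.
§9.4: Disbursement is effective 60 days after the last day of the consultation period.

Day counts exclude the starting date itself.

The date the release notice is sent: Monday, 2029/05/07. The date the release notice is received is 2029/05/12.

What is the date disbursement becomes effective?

The last day of the objection period: 73 calendar days after 2029/05/12 is 2029/07/24.
Adding 15 calendar days to 2029/07/24 gives 2029/08/08, which is the last day of the standstill period.
The last day of the consultation period: 2029/08/08 + 56 days = 2029/10/03.
Adding 60 calendar days to 2029/10/03 gives 2029/12/02, which is the date disbursement becomes effective.

2029/12/02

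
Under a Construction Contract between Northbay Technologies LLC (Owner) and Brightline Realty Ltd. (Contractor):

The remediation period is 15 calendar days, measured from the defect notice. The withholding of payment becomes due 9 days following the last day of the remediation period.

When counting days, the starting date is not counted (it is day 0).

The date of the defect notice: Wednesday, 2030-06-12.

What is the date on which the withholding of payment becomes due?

Adding 15 calendar days to 2030-06-12 gives 2030-06-27, which is the last day of the remediation period.
The date on which the withholding of payment becomes due: 9 calendar days after 2030-06-27 is 2030-07-06.

2030-07-06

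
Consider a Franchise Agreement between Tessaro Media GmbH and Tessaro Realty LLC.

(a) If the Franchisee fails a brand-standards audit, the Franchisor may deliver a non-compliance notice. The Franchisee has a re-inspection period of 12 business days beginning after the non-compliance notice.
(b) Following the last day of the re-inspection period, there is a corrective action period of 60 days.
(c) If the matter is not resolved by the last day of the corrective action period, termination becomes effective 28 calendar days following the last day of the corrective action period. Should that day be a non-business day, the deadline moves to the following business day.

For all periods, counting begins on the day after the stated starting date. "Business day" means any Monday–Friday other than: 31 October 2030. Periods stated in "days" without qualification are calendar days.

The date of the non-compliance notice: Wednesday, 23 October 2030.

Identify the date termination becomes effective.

The last day of the re-inspection period: counting 12 business days from Wednesday, 23 October 2030 (Oct 24, Oct 25, Oct 28, Oct 29, …, Nov 7, Nov 8, Nov 11, skipping weekends and the listed holiday on Oct 31) reaches Monday, 11 November 2030.
Adding 60 calendar days to 11 November 2030 gives 10 January 2031, which is the last day of the corrective action period.
The date termination becomes effective: 28 calendar days after 10 January 2031 is 7 February 2031. 7 February 2031 is a Friday and is not a listed holiday, so no roll-forward applies.

7 February 2031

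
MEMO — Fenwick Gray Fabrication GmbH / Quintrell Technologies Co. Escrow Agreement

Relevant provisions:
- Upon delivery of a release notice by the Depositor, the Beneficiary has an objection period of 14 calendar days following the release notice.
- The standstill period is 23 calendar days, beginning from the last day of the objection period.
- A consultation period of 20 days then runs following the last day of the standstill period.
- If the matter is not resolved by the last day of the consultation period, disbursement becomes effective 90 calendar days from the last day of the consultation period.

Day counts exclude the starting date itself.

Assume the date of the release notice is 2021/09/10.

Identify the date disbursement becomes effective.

2022/02/04

The last day of the objection period: 2021/09/10 + 14 days = 2021/09/24.
The last day of the standstill period: 23 calendar days after 2021/09/24 is 2021/10/17.
The last day of the consultation period: 2021/10/17 + 20 days = 2021/11/06.
The date disbursement becomes effective: 90 calendar days after 2021/11/06 is 2022/02/04.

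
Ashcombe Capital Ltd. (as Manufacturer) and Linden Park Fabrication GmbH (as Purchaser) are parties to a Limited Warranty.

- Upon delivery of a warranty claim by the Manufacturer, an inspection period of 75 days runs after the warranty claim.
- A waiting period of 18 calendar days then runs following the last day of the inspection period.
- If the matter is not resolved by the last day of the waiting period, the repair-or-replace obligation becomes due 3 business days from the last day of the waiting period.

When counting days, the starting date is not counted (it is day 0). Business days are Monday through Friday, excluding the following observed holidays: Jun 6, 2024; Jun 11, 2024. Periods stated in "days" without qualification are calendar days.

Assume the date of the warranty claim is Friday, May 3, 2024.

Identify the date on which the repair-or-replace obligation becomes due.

Adding 75 calendar days to May 3, 2024 gives Jul 17, 2024, which is the last day of the inspection period.
The last day of the waiting period: Jul 17, 2024 + 18 days = Aug 4, 2024.
From Sunday, Aug 4, 2024, 3 business days (Aug 5, Aug 6, Aug 7, skipping weekends) brings us to Wednesday, Aug 7, 2024, which is the date on which the repair-or-replace obligation becomes due.

Aug 7, 2024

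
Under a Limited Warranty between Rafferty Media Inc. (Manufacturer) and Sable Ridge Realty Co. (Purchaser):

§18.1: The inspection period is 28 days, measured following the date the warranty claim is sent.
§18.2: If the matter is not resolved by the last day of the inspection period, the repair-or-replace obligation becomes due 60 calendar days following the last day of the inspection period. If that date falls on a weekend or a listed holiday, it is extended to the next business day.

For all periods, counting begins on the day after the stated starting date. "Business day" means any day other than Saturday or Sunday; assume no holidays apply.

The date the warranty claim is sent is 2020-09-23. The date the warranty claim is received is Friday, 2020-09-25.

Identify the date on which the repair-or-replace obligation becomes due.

2020-12-21

The last day of the inspection period: 2020-09-23 + 28 days = 2020-10-21.
Adding 60 calendar days to 2020-10-21 gives 2020-12-20, which is the date on which the repair-or-replace obligation becomes due. That falls on a Sunday, so it rolls to the next business day, Monday, 2020-12-21.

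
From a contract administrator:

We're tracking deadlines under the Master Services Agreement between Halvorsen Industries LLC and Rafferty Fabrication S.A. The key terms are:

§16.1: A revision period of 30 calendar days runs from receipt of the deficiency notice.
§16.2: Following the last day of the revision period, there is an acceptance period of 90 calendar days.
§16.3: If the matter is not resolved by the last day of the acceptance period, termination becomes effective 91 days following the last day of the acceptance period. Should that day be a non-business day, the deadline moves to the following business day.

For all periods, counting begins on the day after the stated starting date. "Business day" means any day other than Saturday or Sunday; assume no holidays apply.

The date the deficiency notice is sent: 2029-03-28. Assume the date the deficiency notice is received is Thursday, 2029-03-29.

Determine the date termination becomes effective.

2029-10-26

The last day of the revision period: 30 calendar days after 2029-03-29 is 2029-04-28.
The last day of the acceptance period: 2029-04-28 + 90 days = 2029-07-27.
Adding 91 calendar days to 2029-07-27 gives 2029-10-26, which is the date termination becomes effective. 2029-10-26 is a Friday, so no roll-forward applies.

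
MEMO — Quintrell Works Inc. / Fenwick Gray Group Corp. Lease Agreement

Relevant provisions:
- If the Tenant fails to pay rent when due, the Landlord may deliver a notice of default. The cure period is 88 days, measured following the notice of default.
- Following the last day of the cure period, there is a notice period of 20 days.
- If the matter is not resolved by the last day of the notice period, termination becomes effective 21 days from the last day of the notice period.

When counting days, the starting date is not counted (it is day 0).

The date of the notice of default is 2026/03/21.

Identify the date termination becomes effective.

2026/07/28

The last day of the cure period: 2026/03/21 + 88 days = 2026/06/17.
Adding 20 calendar days to 2026/06/17 gives 2026/07/07, which is the last day of the notice period.
Adding 21 calendar days to 2026/07/07 gives 2026/07/28, which is the date termination becomes effective.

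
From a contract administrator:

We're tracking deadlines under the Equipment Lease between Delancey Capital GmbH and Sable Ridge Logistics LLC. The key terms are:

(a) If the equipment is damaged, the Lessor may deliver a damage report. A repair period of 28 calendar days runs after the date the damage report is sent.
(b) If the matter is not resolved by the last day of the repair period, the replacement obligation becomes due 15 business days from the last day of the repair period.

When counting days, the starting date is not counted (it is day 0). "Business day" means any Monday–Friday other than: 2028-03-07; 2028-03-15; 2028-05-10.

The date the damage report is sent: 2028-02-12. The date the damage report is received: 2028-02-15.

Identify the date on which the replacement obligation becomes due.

2028-04-03

Adding 28 calendar days to 2028-02-12 gives 2028-03-11, which is the last day of the repair period.
The date on which the replacement obligation becomes due: counting 15 business days from Saturday, 2028-03-11 (Mar 13, Mar 14, Mar 16, Mar 17, …, Mar 30, Mar 31, Apr 3, skipping weekends and the listed holiday on Mar 15) reaches Monday, 2028-04-03.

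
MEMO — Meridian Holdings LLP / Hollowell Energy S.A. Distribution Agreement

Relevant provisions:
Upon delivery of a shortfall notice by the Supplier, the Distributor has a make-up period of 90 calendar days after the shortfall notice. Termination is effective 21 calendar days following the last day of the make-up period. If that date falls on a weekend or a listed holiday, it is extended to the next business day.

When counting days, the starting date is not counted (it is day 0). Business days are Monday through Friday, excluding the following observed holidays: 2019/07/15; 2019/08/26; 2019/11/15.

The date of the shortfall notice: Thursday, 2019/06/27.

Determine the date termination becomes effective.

The last day of the make-up period: 90 calendar days after 2019/06/27 is 2019/09/25.
Adding 21 calendar days to 2019/09/25 gives 2019/10/16, which is the date termination becomes effective. 2019/10/16 is a Wednesday and is not a listed holiday, so no roll-forward applies.

2019/10/16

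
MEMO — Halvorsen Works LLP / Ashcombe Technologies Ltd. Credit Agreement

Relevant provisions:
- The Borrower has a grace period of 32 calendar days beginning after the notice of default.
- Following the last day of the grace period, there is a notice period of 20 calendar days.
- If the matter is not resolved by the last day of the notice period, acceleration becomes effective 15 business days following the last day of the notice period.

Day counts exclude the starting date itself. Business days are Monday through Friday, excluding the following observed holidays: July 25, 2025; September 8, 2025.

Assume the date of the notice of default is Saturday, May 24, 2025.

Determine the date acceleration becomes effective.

The last day of the grace period: 32 calendar days after May 24, 2025 is June 25, 2025.
The last day of the notice period: June 25, 2025 + 20 days = July 15, 2025.
The date acceleration becomes effective: 15 business days after Tuesday, July 15, 2025, skipping weekends and the listed holiday on Jul 25 — Jul 16, Jul 17, Jul 18, Jul 21, …, Aug 4, Aug 5, Aug 6 — lands on Wednesday, August 6, 2025.

August 6, 2025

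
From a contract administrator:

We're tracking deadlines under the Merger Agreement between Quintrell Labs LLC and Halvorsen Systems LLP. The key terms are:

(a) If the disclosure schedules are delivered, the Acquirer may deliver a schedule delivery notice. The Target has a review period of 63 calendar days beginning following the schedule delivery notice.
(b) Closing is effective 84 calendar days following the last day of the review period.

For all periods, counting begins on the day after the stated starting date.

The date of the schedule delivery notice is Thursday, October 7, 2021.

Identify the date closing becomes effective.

March 3, 2022

The last day of the review period: October 7, 2021 + 63 days = December 9, 2021.
The date closing becomes effective: December 9, 2021 + 84 days = March 3, 2022.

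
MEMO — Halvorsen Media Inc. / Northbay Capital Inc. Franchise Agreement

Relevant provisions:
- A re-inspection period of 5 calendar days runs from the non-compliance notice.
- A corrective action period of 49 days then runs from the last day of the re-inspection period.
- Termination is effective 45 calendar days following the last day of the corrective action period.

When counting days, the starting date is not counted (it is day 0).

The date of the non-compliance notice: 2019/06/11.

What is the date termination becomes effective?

The last day of the re-inspection period: 2019/06/11 + 5 days = 2019/06/16.
The last day of the corrective action period: 2019/06/16 + 49 days = 2019/08/04.
The date termination becomes effective: 45 calendar days after 2019/08/04 is 2019/09/18.

2019/09/18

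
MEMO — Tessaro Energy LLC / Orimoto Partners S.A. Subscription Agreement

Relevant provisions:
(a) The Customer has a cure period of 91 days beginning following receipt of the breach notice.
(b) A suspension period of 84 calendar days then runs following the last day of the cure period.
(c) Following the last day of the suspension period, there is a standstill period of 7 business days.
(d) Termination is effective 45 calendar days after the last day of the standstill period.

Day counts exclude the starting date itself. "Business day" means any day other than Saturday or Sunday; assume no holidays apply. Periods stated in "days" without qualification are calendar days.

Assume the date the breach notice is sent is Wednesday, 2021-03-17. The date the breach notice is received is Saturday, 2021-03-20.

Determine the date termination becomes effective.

2021-11-05

Adding 91 calendar days to 2021-03-20 gives 2021-06-19, which is the last day of the cure period.
Adding 84 calendar days to 2021-06-19 gives 2021-09-11, which is the last day of the suspension period.
The last day of the standstill period: counting 7 business days from Saturday, 2021-09-11 (Sep 13, Sep 14, Sep 15, Sep 16, Sep 17, Sep 20, Sep 21, skipping weekends) reaches Tuesday, 2021-09-21.
The date termination becomes effective: 45 calendar days after 2021-09-21 is 2021-11-05.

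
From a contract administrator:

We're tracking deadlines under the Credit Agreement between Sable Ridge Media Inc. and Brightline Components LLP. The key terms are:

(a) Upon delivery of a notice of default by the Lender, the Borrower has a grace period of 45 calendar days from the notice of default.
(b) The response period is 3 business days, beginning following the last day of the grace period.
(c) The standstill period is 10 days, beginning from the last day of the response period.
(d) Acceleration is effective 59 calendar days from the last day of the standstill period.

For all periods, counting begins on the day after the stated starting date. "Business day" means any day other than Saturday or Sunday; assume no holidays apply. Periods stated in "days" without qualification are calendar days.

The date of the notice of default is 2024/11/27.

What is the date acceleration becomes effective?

The last day of the grace period: 45 calendar days after 2024/11/27 is 2025/01/11.
The last day of the response period: counting 3 business days from Saturday, 2025/01/11 (Jan 13, Jan 14, Jan 15, skipping weekends) reaches Wednesday, 2025/01/15.
The last day of the standstill period: 10 calendar days after 2025/01/15 is 2025/01/25.
The date acceleration becomes effective: 2025/01/25 + 59 days = 2025/03/25.

2025/03/25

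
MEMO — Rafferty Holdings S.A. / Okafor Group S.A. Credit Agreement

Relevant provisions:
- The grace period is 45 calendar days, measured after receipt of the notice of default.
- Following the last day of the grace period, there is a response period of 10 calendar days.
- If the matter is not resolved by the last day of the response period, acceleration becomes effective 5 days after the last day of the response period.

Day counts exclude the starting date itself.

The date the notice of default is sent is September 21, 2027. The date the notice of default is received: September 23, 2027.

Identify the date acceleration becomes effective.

November 22, 2027

The last day of the grace period: September 23, 2027 + 45 days = November 7, 2027.
The last day of the response period: November 7, 2027 + 10 days = November 17, 2027.
Adding 5 calendar days to November 17, 2027 gives November 22, 2027, which is the date acceleration becomes effective.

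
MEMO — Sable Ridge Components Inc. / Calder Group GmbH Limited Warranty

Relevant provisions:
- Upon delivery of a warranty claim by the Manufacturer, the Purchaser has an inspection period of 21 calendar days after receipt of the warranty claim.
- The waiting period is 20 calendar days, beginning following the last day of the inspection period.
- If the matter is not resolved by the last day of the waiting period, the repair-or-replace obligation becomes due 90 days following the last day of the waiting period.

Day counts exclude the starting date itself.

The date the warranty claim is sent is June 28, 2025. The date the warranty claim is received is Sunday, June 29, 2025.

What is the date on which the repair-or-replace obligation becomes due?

Adding 21 calendar days to June 29, 2025 gives July 20, 2025, which is the last day of the inspection period.
Adding 20 calendar days to July 20, 2025 gives August 9, 2025, which is the last day of the waiting period.
Adding 90 calendar days to August 9, 2025 gives November 7, 2025, which is the date on which the repair-or-replace obligation becomes due.

November 7, 2025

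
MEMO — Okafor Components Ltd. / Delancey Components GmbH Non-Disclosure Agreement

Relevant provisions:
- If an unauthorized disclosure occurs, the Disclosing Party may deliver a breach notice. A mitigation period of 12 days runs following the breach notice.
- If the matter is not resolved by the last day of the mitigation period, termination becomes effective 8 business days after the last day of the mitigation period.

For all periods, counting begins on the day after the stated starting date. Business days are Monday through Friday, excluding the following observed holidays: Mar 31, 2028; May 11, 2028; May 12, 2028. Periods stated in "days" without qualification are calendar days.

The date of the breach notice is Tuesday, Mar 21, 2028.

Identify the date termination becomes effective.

Apr 12, 2028

The last day of the mitigation period: Mar 21, 2028 + 12 days = Apr 2, 2028.
The date termination becomes effective: counting 8 business days from Sunday, Apr 2, 2028 (Apr 3, Apr 4, Apr 5, Apr 6, Apr 7, Apr 10, Apr 11, Apr 12, skipping weekends) reaches Wednesday, Apr 12, 2028.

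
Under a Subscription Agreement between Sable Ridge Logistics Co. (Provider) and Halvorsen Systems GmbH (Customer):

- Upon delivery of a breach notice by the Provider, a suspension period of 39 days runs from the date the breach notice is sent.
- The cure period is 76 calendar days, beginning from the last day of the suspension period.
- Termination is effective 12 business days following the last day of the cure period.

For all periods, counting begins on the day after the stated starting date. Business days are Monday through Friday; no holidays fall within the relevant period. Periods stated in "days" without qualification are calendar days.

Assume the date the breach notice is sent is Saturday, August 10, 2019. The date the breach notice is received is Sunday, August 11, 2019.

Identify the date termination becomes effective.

The last day of the suspension period: 39 calendar days after August 10, 2019 is September 18, 2019.
The last day of the cure period: September 18, 2019 + 76 days = December 3, 2019.
From Tuesday, December 3, 2019, 12 business days (Dec 4, Dec 5, Dec 6, Dec 9, …, Dec 17, Dec 18, Dec 19, skipping weekends) brings us to Thursday, December 19, 2019, which is the date termination becomes effective.

December 19, 2019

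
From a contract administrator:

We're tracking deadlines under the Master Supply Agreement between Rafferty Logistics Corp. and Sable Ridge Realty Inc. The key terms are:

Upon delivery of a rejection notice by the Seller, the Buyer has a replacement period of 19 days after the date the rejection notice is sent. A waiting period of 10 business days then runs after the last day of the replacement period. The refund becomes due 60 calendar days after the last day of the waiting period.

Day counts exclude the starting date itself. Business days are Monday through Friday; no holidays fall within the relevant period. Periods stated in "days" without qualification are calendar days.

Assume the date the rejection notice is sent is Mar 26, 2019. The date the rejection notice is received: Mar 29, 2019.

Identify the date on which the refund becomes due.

Jun 25, 2019

The last day of the replacement period: Mar 26, 2019 + 19 days = Apr 14, 2019.
From Sunday, Apr 14, 2019, 10 business days (Apr 15, Apr 16, Apr 17, Apr 18, Apr 19, Apr 22, Apr 23, Apr 24, Apr 25, Apr 26, skipping weekends) brings us to Friday, Apr 26, 2019, which is the last day of the waiting period.
The date on which the refund becomes due: Apr 26, 2019 + 60 days = Jun 25, 2019.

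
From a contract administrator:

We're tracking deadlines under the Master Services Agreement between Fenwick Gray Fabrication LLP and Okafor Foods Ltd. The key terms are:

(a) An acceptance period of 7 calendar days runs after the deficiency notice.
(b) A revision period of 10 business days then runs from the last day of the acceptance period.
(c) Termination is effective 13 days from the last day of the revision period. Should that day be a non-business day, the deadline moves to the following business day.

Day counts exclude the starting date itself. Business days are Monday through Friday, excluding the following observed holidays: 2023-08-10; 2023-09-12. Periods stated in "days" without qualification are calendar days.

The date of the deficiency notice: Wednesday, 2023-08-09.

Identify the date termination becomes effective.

2023-09-13

The last day of the acceptance period: 2023-08-09 + 7 days = 2023-08-16.
From Wednesday, 2023-08-16, 10 business days (Aug 17, Aug 18, Aug 21, Aug 22, Aug 23, Aug 24, Aug 25, Aug 28, Aug 29, Aug 30, skipping weekends) brings us to Wednesday, 2023-08-30, which is the last day of the revision period.
The date termination becomes effective: 2023-08-30 + 13 days = 2023-09-12. That falls on Tuesday, a listed holiday, so it rolls to the next business day, Wednesday, 2023-09-13.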